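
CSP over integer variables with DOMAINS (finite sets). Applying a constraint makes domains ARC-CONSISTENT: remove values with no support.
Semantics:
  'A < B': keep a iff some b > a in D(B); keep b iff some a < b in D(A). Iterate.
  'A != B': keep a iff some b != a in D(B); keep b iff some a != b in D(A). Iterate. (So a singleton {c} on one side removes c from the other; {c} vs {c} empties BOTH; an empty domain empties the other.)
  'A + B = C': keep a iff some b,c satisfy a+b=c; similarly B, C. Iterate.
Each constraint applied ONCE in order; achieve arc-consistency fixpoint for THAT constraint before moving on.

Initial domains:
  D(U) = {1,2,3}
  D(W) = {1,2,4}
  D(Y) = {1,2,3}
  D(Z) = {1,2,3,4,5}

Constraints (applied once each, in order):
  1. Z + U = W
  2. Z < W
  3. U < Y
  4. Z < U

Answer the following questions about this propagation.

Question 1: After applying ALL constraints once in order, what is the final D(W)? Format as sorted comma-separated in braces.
Constraint 1 (Z + U = W) on D(Z)={1,2,3,4,5} D(U)={1,2,3} D(W)={1,2,4}: Z {1,2,3,4,5}->{1,2,3}; W {1,2,4}->{2,4}
Constraint 2 (Z < W) on D(Z)={1,2,3} D(W)={2,4}: no change
Constraint 3 (U < Y) on D(U)={1,2,3} D(Y)={1,2,3}: U {1,2,3}->{1,2}; Y {1,2,3}->{2,3}
Constraint 4 (Z < U) on D(Z)={1,2,3} D(U)={1,2}: Z {1,2,3}->{1}; U {1,2}->{2}
So after all 4 constraints: D(W) = {2,4}

Answer: {2,4}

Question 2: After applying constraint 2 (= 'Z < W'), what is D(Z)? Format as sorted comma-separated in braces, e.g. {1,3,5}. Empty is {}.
Answer: {1,2,3}

Derivation:
Constraint 1 (Z + U = W) on D(Z)={1,2,3,4,5} D(U)={1,2,3} D(W)={1,2,4}: Z {1,2,3,4,5}->{1,2,3}; W {1,2,4}->{2,4}
Constraint 2 (Z < W) on D(Z)={1,2,3} D(W)={2,4}: no change
So after constraint 2: D(Z) = {1,2,3}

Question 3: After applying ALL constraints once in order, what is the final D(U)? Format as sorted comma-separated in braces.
Answer: {2}

Derivation:
Constraint 1 (Z + U = W) on D(Z)={1,2,3,4,5} D(U)={1,2,3} D(W)={1,2,4}: Z {1,2,3,4,5}->{1,2,3}; W {1,2,4}->{2,4}
Constraint 2 (Z < W) on D(Z)={1,2,3} D(W)={2,4}: no change
Constraint 3 (U < Y) on D(U)={1,2,3} D(Y)={1,2,3}: U {1,2,3}->{1,2}; Y {1,2,3}->{2,3}
Constraint 4 (Z < U) on D(Z)={1,2,3} D(U)={1,2}: Z {1,2,3}->{1}; U {1,2}->{2}
So after all 4 constraints: D(U) = {2}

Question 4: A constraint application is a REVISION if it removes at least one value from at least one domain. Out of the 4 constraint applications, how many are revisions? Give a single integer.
Constraint 1 (Z + U = W) on D(Z)={1,2,3,4,5} D(U)={1,2,3} D(W)={1,2,4}: Z {1,2,3,4,5}->{1,2,3}; W {1,2,4}->{2,4} => REVISION
Constraint 2 (Z < W) on D(Z)={1,2,3} D(W)={2,4}: no change => not a revision
Constraint 3 (U < Y) on D(U)={1,2,3} D(Y)={1,2,3}: U {1,2,3}->{1,2}; Y {1,2,3}->{2,3} => REVISION
Constraint 4 (Z < U) on D(Z)={1,2,3} D(U)={1,2}: Z {1,2,3}->{1}; U {1,2}->{2} => REVISION
Total revisions = 3

Answer: 3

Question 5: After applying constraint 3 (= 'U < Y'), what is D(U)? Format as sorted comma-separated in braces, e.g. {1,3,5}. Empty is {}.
Answer: {1,2}

Derivation:
Constraint 1 (Z + U = W) on D(Z)={1,2,3,4,5} D(U)={1,2,3} D(W)={1,2,4}: Z {1,2,3,4,5}->{1,2,3}; W {1,2,4}->{2,4}
Constraint 2 (Z < W) on D(Z)={1,2,3} D(W)={2,4}: no change
Constraint 3 (U < Y) on D(U)={1,2,3} D(Y)={1,2,3}: U {1,2,3}->{1,2}; Y {1,2,3}->{2,3}
So after constraint 3: D(U) = {1,2}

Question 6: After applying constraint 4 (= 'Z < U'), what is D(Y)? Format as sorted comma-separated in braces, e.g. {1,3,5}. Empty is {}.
Constraint 1 (Z + U = W) on D(Z)={1,2,3,4,5} D(U)={1,2,3} D(W)={1,2,4}: Z {1,2,3,4,5}->{1,2,3}; W {1,2,4}->{2,4}
Constraint 2 (Z < W) on D(Z)={1,2,3} D(W)={2,4}: no change
Constraint 3 (U < Y) on D(U)={1,2,3} D(Y)={1,2,3}: U {1,2,3}->{1,2}; Y {1,2,3}->{2,3}
Constraint 4 (Z < U) on D(Z)={1,2,3} D(U)={1,2}: Z {1,2,3}->{1}; U {1,2}->{2}
So after constraint 4: D(Y) = {2,3}

Answer: {2,3}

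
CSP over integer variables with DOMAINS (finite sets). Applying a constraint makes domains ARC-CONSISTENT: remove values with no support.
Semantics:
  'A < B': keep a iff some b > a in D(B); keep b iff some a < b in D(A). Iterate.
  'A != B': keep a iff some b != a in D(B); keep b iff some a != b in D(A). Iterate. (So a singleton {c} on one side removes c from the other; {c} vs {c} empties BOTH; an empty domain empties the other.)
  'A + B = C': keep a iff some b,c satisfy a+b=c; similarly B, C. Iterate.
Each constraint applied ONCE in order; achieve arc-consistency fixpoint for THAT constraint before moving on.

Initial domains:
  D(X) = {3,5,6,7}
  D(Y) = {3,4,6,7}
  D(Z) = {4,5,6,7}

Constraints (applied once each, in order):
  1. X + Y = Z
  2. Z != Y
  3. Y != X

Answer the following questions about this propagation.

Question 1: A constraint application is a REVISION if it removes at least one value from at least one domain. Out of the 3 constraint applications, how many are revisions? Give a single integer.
Answer: 2

Derivation:
Constraint 1 (X + Y = Z) on D(X)={3,5,6,7} D(Y)={3,4,6,7} D(Z)={4,5,6,7}: X {3,5,6,7}->{3}; Y {3,4,6,7}->{3,4}; Z {4,5,6,7}->{6,7} => REVISION
Constraint 2 (Z != Y) on D(Z)={6,7} D(Y)={3,4}: no change => not a revision
Constraint 3 (Y != X) on D(Y)={3,4} D(X)={3}: Y {3,4}->{4} => REVISION
Total revisions = 2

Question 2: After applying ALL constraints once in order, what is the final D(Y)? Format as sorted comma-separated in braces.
Answer: {4}

Derivation:
Constraint 1 (X + Y = Z) on D(X)={3,5,6,7} D(Y)={3,4,6,7} D(Z)={4,5,6,7}: X {3,5,6,7}->{3}; Y {3,4,6,7}->{3,4}; Z {4,5,6,7}->{6,7}
Constraint 2 (Z != Y) on D(Z)={6,7} D(Y)={3,4}: no change
Constraint 3 (Y != X) on D(Y)={3,4} D(X)={3}: Y {3,4}->{4}
So after all 3 constraints: D(Y) = {4}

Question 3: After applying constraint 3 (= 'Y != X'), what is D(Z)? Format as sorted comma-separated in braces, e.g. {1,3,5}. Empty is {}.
Constraint 1 (X + Y = Z) on D(X)={3,5,6,7} D(Y)={3,4,6,7} D(Z)={4,5,6,7}: X {3,5,6,7}->{3}; Y {3,4,6,7}->{3,4}; Z {4,5,6,7}->{6,7}
Constraint 2 (Z != Y) on D(Z)={6,7} D(Y)={3,4}: no change
Constraint 3 (Y != X) on D(Y)={3,4} D(X)={3}: Y {3,4}->{4}
So after constraint 3: D(Z) = {6,7}

Answer: {6,7}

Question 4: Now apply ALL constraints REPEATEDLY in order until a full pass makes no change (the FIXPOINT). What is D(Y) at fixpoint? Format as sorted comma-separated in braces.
Answer: {4}

Derivation:
pass 0 (initial): D(Y)={3,4,6,7}
pass 1: X {3,5,6,7}->{3}; Y {3,4,6,7}->{4}; Z {4,5,6,7}->{6,7}
pass 2: Z {6,7}->{7}
pass 3: no change
Fixpoint after 3 passes: D(Y) = {4}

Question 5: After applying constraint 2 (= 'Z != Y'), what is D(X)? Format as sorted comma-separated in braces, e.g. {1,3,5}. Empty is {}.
Answer: {3}

Derivation:
Constraint 1 (X + Y = Z) on D(X)={3,5,6,7} D(Y)={3,4,6,7} D(Z)={4,5,6,7}: X {3,5,6,7}->{3}; Y {3,4,6,7}->{3,4}; Z {4,5,6,7}->{6,7}
Constraint 2 (Z != Y) on D(Z)={6,7} D(Y)={3,4}: no change
So after constraint 2: D(X) = {3}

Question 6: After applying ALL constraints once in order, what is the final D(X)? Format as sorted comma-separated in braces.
Answer: {3}

Derivation:
Constraint 1 (X + Y = Z) on D(X)={3,5,6,7} D(Y)={3,4,6,7} D(Z)={4,5,6,7}: X {3,5,6,7}->{3}; Y {3,4,6,7}->{3,4}; Z {4,5,6,7}->{6,7}
Constraint 2 (Z != Y) on D(Z)={6,7} D(Y)={3,4}: no change
Constraint 3 (Y != X) on D(Y)={3,4} D(X)={3}: Y {3,4}->{4}
So after all 3 constraints: D(X) = {3}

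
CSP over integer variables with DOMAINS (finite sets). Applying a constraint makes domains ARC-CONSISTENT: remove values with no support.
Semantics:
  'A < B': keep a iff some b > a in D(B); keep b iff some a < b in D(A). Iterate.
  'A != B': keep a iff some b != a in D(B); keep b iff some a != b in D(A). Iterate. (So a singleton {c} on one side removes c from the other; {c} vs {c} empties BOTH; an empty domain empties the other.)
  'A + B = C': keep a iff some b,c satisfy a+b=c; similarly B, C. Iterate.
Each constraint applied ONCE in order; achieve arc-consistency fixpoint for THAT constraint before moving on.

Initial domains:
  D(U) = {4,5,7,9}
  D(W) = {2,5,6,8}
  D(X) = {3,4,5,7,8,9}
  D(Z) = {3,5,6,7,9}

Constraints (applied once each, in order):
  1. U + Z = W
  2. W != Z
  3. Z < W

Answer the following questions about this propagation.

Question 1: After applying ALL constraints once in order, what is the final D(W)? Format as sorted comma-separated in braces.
Answer: {8}

Derivation:
Constraint 1 (U + Z = W) on D(U)={4,5,7,9} D(Z)={3,5,6,7,9} D(W)={2,5,6,8}: U {4,5,7,9}->{5}; Z {3,5,6,7,9}->{3}; W {2,5,6,8}->{8}
Constraint 2 (W != Z) on D(W)={8} D(Z)={3}: no change
Constraint 3 (Z < W) on D(Z)={3} D(W)={8}: no change
So after all 3 constraints: D(W) = {8}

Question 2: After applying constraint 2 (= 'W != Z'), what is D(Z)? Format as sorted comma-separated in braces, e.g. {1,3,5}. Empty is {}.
Answer: {3}

Derivation:
Constraint 1 (U + Z = W) on D(U)={4,5,7,9} D(Z)={3,5,6,7,9} D(W)={2,5,6,8}: U {4,5,7,9}->{5}; Z {3,5,6,7,9}->{3}; W {2,5,6,8}->{8}
Constraint 2 (W != Z) on D(W)={8} D(Z)={3}: no change
So after constraint 2: D(Z) = {3}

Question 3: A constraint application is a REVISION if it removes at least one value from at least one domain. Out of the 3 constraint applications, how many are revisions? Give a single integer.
Answer: 1

Derivation:
Constraint 1 (U + Z = W) on D(U)={4,5,7,9} D(Z)={3,5,6,7,9} D(W)={2,5,6,8}: U {4,5,7,9}->{5}; Z {3,5,6,7,9}->{3}; W {2,5,6,8}->{8} => REVISION
Constraint 2 (W != Z) on D(W)={8} D(Z)={3}: no change => not a revision
Constraint 3 (Z < W) on D(Z)={3} D(W)={8}: no change => not a revision
Total revisions = 1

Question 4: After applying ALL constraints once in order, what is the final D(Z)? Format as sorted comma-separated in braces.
Answer: {3}

Derivation:
Constraint 1 (U + Z = W) on D(U)={4,5,7,9} D(Z)={3,5,6,7,9} D(W)={2,5,6,8}: U {4,5,7,9}->{5}; Z {3,5,6,7,9}->{3}; W {2,5,6,8}->{8}
Constraint 2 (W != Z) on D(W)={8} D(Z)={3}: no change
Constraint 3 (Z < W) on D(Z)={3} D(W)={8}: no change
So after all 3 constraints: D(Z) = {3}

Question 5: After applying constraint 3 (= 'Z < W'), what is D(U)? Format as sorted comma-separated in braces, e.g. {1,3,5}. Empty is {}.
Answer: {5}

Derivation:
Constraint 1 (U + Z = W) on D(U)={4,5,7,9} D(Z)={3,5,6,7,9} D(W)={2,5,6,8}: U {4,5,7,9}->{5}; Z {3,5,6,7,9}->{3}; W {2,5,6,8}->{8}
Constraint 2 (W != Z) on D(W)={8} D(Z)={3}: no change
Constraint 3 (Z < W) on D(Z)={3} D(W)={8}: no change
So after constraint 3: D(U) = {5}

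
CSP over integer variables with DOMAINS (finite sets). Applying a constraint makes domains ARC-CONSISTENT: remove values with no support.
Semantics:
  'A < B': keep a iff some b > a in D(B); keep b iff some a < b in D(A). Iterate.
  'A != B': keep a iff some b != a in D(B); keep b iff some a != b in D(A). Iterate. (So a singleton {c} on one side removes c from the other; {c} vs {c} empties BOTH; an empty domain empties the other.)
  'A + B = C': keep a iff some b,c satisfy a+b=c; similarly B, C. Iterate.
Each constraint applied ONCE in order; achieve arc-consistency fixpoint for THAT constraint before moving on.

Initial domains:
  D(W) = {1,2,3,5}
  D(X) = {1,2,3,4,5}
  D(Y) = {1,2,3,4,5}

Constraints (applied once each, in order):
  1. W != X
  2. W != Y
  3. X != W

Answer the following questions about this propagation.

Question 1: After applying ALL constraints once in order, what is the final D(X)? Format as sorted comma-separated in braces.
Answer: {1,2,3,4,5}

Derivation:
Constraint 1 (W != X) on D(W)={1,2,3,5} D(X)={1,2,3,4,5}: no change
Constraint 2 (W != Y) on D(W)={1,2,3,5} D(Y)={1,2,3,4,5}: no change
Constraint 3 (X != W) on D(X)={1,2,3,4,5} D(W)={1,2,3,5}: no change
So after all 3 constraints: D(X) = {1,2,3,4,5}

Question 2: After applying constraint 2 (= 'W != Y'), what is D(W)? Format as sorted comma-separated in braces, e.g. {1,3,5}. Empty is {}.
Answer: {1,2,3,5}

Derivation:
Constraint 1 (W != X) on D(W)={1,2,3,5} D(X)={1,2,3,4,5}: no change
Constraint 2 (W != Y) on D(W)={1,2,3,5} D(Y)={1,2,3,4,5}: no change
So after constraint 2: D(W) = {1,2,3,5}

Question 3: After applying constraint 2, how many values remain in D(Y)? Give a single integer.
Answer: 5

Derivation:
Constraint 1 (W != X) on D(W)={1,2,3,5} D(X)={1,2,3,4,5}: no change
Constraint 2 (W != Y) on D(W)={1,2,3,5} D(Y)={1,2,3,4,5}: no change
So after constraint 2: D(Y)={1,2,3,4,5}, size = 5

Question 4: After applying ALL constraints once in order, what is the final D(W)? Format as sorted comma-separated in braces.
Answer: {1,2,3,5}

Derivation:
Constraint 1 (W != X) on D(W)={1,2,3,5} D(X)={1,2,3,4,5}: no change
Constraint 2 (W != Y) on D(W)={1,2,3,5} D(Y)={1,2,3,4,5}: no change
Constraint 3 (X != W) on D(X)={1,2,3,4,5} D(W)={1,2,3,5}: no change
So after all 3 constraints: D(W) = {1,2,3,5}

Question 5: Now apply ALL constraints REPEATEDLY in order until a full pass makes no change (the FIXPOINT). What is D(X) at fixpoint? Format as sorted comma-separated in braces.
Answer: {1,2,3,4,5}

Derivation:
pass 0 (initial): D(X)={1,2,3,4,5}
pass 1: no change
Fixpoint after 1 passes: D(X) = {1,2,3,4,5}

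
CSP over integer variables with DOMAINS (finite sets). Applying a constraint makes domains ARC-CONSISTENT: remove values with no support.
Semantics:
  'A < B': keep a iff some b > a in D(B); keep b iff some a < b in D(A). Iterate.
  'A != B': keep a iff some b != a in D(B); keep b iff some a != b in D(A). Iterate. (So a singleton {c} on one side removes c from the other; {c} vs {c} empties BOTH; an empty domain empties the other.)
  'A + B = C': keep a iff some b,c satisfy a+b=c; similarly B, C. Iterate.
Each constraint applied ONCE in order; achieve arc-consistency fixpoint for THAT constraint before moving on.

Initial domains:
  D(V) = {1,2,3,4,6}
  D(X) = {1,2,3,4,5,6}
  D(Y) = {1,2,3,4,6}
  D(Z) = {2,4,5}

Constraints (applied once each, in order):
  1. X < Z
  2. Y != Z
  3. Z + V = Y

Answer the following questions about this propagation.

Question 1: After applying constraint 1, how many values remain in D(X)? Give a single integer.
Constraint 1 (X < Z) on D(X)={1,2,3,4,5,6} D(Z)={2,4,5}: X {1,2,3,4,5,6}->{1,2,3,4}
So after constraint 1: D(X)={1,2,3,4}, size = 4

Answer: 4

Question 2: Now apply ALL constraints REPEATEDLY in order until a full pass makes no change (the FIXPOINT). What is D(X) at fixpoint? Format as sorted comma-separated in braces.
Answer: {1,2,3,4}

Derivation:
pass 0 (initial): D(X)={1,2,3,4,5,6}
pass 1: V {1,2,3,4,6}->{1,2,4}; X {1,2,3,4,5,6}->{1,2,3,4}; Y {1,2,3,4,6}->{3,4,6}
pass 2: no change
Fixpoint after 2 passes: D(X) = {1,2,3,4}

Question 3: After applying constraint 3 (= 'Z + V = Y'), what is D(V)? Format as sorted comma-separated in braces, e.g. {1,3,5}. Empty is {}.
Constraint 1 (X < Z) on D(X)={1,2,3,4,5,6} D(Z)={2,4,5}: X {1,2,3,4,5,6}->{1,2,3,4}
Constraint 2 (Y != Z) on D(Y)={1,2,3,4,6} D(Z)={2,4,5}: no change
Constraint 3 (Z + V = Y) on D(Z)={2,4,5} D(V)={1,2,3,4,6} D(Y)={1,2,3,4,6}: V {1,2,3,4,6}->{1,2,4}; Y {1,2,3,4,6}->{3,4,6}
So after constraint 3: D(V) = {1,2,4}

Answer: {1,2,4}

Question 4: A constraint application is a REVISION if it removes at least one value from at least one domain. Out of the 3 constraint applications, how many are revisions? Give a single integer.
Constraint 1 (X < Z) on D(X)={1,2,3,4,5,6} D(Z)={2,4,5}: X {1,2,3,4,5,6}->{1,2,3,4} => REVISION
Constraint 2 (Y != Z) on D(Y)={1,2,3,4,6} D(Z)={2,4,5}: no change => not a revision
Constraint 3 (Z + V = Y) on D(Z)={2,4,5} D(V)={1,2,3,4,6} D(Y)={1,2,3,4,6}: V {1,2,3,4,6}->{1,2,4}; Y {1,2,3,4,6}->{3,4,6} => REVISION
Total revisions = 2

Answer: 2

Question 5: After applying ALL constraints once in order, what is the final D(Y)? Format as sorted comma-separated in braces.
Answer: {3,4,6}

Derivation:
Constraint 1 (X < Z) on D(X)={1,2,3,4,5,6} D(Z)={2,4,5}: X {1,2,3,4,5,6}->{1,2,3,4}
Constraint 2 (Y != Z) on D(Y)={1,2,3,4,6} D(Z)={2,4,5}: no change
Constraint 3 (Z + V = Y) on D(Z)={2,4,5} D(V)={1,2,3,4,6} D(Y)={1,2,3,4,6}: V {1,2,3,4,6}->{1,2,4}; Y {1,2,3,4,6}->{3,4,6}
So after all 3 constraints: D(Y) = {3,4,6}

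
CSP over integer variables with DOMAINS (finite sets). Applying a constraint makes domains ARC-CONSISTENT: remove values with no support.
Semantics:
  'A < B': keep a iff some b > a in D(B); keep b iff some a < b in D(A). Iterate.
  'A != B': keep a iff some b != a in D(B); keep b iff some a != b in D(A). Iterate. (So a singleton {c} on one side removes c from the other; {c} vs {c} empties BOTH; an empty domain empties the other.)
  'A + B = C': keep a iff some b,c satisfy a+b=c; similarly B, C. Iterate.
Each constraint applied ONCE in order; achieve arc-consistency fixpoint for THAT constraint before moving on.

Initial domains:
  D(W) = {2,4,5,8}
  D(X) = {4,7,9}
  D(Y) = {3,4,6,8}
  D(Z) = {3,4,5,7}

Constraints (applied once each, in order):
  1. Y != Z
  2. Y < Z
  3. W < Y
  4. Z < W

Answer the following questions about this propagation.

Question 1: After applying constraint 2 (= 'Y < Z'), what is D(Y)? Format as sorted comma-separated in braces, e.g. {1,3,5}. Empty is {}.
Answer: {3,4,6}

Derivation:
Constraint 1 (Y != Z) on D(Y)={3,4,6,8} D(Z)={3,4,5,7}: no change
Constraint 2 (Y < Z) on D(Y)={3,4,6,8} D(Z)={3,4,5,7}: Y {3,4,6,8}->{3,4,6}; Z {3,4,5,7}->{4,5,7}
So after constraint 2: D(Y) = {3,4,6}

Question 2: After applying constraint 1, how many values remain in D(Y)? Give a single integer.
Answer: 4

Derivation:
Constraint 1 (Y != Z) on D(Y)={3,4,6,8} D(Z)={3,4,5,7}: no change
So after constraint 1: D(Y)={3,4,6,8}, size = 4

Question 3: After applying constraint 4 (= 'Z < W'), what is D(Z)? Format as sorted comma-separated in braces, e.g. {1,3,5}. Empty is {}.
Constraint 1 (Y != Z) on D(Y)={3,4,6,8} D(Z)={3,4,5,7}: no change
Constraint 2 (Y < Z) on D(Y)={3,4,6,8} D(Z)={3,4,5,7}: Y {3,4,6,8}->{3,4,6}; Z {3,4,5,7}->{4,5,7}
Constraint 3 (W < Y) on D(W)={2,4,5,8} D(Y)={3,4,6}: W {2,4,5,8}->{2,4,5}
Constraint 4 (Z < W) on D(Z)={4,5,7} D(W)={2,4,5}: Z {4,5,7}->{4}; W {2,4,5}->{5}
So after constraint 4: D(Z) = {4}

Answer: {4}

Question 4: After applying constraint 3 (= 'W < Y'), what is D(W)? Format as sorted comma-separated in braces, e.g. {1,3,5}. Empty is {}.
Constraint 1 (Y != Z) on D(Y)={3,4,6,8} D(Z)={3,4,5,7}: no change
Constraint 2 (Y < Z) on D(Y)={3,4,6,8} D(Z)={3,4,5,7}: Y {3,4,6,8}->{3,4,6}; Z {3,4,5,7}->{4,5,7}
Constraint 3 (W < Y) on D(W)={2,4,5,8} D(Y)={3,4,6}: W {2,4,5,8}->{2,4,5}
So after constraint 3: D(W) = {2,4,5}

Answer: {2,4,5}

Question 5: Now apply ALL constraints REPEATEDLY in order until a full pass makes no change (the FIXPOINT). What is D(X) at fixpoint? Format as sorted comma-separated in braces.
pass 0 (initial): D(X)={4,7,9}
pass 1: W {2,4,5,8}->{5}; Y {3,4,6,8}->{3,4,6}; Z {3,4,5,7}->{4}
pass 2: W {5}->{}; Y {3,4,6}->{}; Z {4}->{}
pass 3: no change
Fixpoint after 3 passes: D(X) = {4,7,9}

Answer: {4,7,9}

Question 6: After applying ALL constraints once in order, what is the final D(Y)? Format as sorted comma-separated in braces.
Constraint 1 (Y != Z) on D(Y)={3,4,6,8} D(Z)={3,4,5,7}: no change
Constraint 2 (Y < Z) on D(Y)={3,4,6,8} D(Z)={3,4,5,7}: Y {3,4,6,8}->{3,4,6}; Z {3,4,5,7}->{4,5,7}
Constraint 3 (W < Y) on D(W)={2,4,5,8} D(Y)={3,4,6}: W {2,4,5,8}->{2,4,5}
Constraint 4 (Z < W) on D(Z)={4,5,7} D(W)={2,4,5}: Z {4,5,7}->{4}; W {2,4,5}->{5}
So after all 4 constraints: D(Y) = {3,4,6}

Answer: {3,4,6}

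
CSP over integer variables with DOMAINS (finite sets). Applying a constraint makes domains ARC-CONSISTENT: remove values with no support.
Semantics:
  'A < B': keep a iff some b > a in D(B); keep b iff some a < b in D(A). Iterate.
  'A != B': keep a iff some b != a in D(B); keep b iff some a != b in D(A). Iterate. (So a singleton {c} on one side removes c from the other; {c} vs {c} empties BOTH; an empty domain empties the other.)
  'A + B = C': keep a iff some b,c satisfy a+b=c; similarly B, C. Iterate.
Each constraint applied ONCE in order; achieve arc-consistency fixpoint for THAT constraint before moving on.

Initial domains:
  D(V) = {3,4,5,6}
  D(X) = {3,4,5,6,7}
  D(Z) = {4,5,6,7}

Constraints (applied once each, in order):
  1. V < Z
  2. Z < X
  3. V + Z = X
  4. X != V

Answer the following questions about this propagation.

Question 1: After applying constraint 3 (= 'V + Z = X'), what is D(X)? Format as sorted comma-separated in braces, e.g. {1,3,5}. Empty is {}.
Constraint 1 (V < Z) on D(V)={3,4,5,6} D(Z)={4,5,6,7}: no change
Constraint 2 (Z < X) on D(Z)={4,5,6,7} D(X)={3,4,5,6,7}: Z {4,5,6,7}->{4,5,6}; X {3,4,5,6,7}->{5,6,7}
Constraint 3 (V + Z = X) on D(V)={3,4,5,6} D(Z)={4,5,6} D(X)={5,6,7}: V {3,4,5,6}->{3}; Z {4,5,6}->{4}; X {5,6,7}->{7}
So after constraint 3: D(X) = {7}

Answer: {7}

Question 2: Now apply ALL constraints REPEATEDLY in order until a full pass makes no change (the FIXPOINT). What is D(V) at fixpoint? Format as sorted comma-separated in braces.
Answer: {3}

Derivation:
pass 0 (initial): D(V)={3,4,5,6}
pass 1: V {3,4,5,6}->{3}; X {3,4,5,6,7}->{7}; Z {4,5,6,7}->{4}
pass 2: no change
Fixpoint after 2 passes: D(V) = {3}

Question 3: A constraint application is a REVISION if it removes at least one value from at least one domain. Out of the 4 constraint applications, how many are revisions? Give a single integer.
Answer: 2

Derivation:
Constraint 1 (V < Z) on D(V)={3,4,5,6} D(Z)={4,5,6,7}: no change => not a revision
Constraint 2 (Z < X) on D(Z)={4,5,6,7} D(X)={3,4,5,6,7}: Z {4,5,6,7}->{4,5,6}; X {3,4,5,6,7}->{5,6,7} => REVISION
Constraint 3 (V + Z = X) on D(V)={3,4,5,6} D(Z)={4,5,6} D(X)={5,6,7}: V {3,4,5,6}->{3}; Z {4,5,6}->{4}; X {5,6,7}->{7} => REVISION
Constraint 4 (X != V) on D(X)={7} D(V)={3}: no change => not a revision
Total revisions = 2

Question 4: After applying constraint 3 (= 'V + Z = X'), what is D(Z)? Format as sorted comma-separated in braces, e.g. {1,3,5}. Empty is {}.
Constraint 1 (V < Z) on D(V)={3,4,5,6} D(Z)={4,5,6,7}: no change
Constraint 2 (Z < X) on D(Z)={4,5,6,7} D(X)={3,4,5,6,7}: Z {4,5,6,7}->{4,5,6}; X {3,4,5,6,7}->{5,6,7}
Constraint 3 (V + Z = X) on D(V)={3,4,5,6} D(Z)={4,5,6} D(X)={5,6,7}: V {3,4,5,6}->{3}; Z {4,5,6}->{4}; X {5,6,7}->{7}
So after constraint 3: D(Z) = {4}

Answer: {4}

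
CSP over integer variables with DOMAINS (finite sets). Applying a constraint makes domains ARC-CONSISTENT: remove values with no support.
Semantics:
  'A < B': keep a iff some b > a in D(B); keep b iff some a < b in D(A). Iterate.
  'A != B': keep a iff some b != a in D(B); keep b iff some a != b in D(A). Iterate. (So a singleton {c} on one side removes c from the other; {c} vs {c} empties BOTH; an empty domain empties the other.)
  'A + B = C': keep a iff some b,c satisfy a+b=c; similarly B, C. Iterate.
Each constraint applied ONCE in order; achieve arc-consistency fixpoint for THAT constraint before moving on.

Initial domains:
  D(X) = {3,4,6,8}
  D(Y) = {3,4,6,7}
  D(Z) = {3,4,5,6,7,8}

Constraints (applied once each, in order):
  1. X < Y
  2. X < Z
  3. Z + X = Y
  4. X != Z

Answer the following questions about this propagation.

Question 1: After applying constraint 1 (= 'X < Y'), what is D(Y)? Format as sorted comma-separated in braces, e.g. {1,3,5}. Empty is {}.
Answer: {4,6,7}

Derivation:
Constraint 1 (X < Y) on D(X)={3,4,6,8} D(Y)={3,4,6,7}: X {3,4,6,8}->{3,4,6}; Y {3,4,6,7}->{4,6,7}
So after constraint 1: D(Y) = {4,6,7}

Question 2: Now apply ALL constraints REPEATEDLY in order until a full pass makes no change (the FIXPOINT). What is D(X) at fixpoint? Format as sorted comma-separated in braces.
Answer: {3}

Derivation:
pass 0 (initial): D(X)={3,4,6,8}
pass 1: X {3,4,6,8}->{3}; Y {3,4,6,7}->{7}; Z {3,4,5,6,7,8}->{4}
pass 2: no change
Fixpoint after 2 passes: D(X) = {3}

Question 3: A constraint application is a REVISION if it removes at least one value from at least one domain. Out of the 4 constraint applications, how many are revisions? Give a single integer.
Constraint 1 (X < Y) on D(X)={3,4,6,8} D(Y)={3,4,6,7}: X {3,4,6,8}->{3,4,6}; Y {3,4,6,7}->{4,6,7} => REVISION
Constraint 2 (X < Z) on D(X)={3,4,6} D(Z)={3,4,5,6,7,8}: Z {3,4,5,6,7,8}->{4,5,6,7,8} => REVISION
Constraint 3 (Z + X = Y) on D(Z)={4,5,6,7,8} D(X)={3,4,6} D(Y)={4,6,7}: Z {4,5,6,7,8}->{4}; X {3,4,6}->{3}; Y {4,6,7}->{7} => REVISION
Constraint 4 (X != Z) on D(X)={3} D(Z)={4}: no change => not a revision
Total revisions = 3

Answer: 3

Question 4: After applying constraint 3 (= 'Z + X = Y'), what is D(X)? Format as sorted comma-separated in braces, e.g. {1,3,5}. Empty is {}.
Answer: {3}

Derivation:
Constraint 1 (X < Y) on D(X)={3,4,6,8} D(Y)={3,4,6,7}: X {3,4,6,8}->{3,4,6}; Y {3,4,6,7}->{4,6,7}
Constraint 2 (X < Z) on D(X)={3,4,6} D(Z)={3,4,5,6,7,8}: Z {3,4,5,6,7,8}->{4,5,6,7,8}
Constraint 3 (Z + X = Y) on D(Z)={4,5,6,7,8} D(X)={3,4,6} D(Y)={4,6,7}: Z {4,5,6,7,8}->{4}; X {3,4,6}->{3}; Y {4,6,7}->{7}
So after constraint 3: D(X) = {3}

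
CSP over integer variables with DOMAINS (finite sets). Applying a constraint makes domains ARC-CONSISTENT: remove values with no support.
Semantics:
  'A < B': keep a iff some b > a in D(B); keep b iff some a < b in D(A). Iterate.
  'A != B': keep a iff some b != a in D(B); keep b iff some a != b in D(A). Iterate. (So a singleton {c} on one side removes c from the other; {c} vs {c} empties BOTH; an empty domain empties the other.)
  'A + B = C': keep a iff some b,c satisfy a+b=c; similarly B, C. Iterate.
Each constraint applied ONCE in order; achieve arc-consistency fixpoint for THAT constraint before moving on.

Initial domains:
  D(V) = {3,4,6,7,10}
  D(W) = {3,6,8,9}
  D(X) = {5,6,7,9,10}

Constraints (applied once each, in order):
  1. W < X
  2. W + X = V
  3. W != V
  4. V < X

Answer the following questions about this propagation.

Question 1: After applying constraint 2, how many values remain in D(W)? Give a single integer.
Constraint 1 (W < X) on D(W)={3,6,8,9} D(X)={5,6,7,9,10}: no change
Constraint 2 (W + X = V) on D(W)={3,6,8,9} D(X)={5,6,7,9,10} D(V)={3,4,6,7,10}: W {3,6,8,9}->{3}; X {5,6,7,9,10}->{7}; V {3,4,6,7,10}->{10}
So after constraint 2: D(W)={3}, size = 1

Answer: 1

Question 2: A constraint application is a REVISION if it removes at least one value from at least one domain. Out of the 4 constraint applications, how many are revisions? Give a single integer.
Answer: 2

Derivation:
Constraint 1 (W < X) on D(W)={3,6,8,9} D(X)={5,6,7,9,10}: no change => not a revision
Constraint 2 (W + X = V) on D(W)={3,6,8,9} D(X)={5,6,7,9,10} D(V)={3,4,6,7,10}: W {3,6,8,9}->{3}; X {5,6,7,9,10}->{7}; V {3,4,6,7,10}->{10} => REVISION
Constraint 3 (W != V) on D(W)={3} D(V)={10}: no change => not a revision
Constraint 4 (V < X) on D(V)={10} D(X)={7}: V {10}->{}; X {7}->{} => REVISION
Total revisions = 2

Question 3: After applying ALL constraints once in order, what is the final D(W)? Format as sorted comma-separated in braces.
Answer: {3}

Derivation:
Constraint 1 (W < X) on D(W)={3,6,8,9} D(X)={5,6,7,9,10}: no change
Constraint 2 (W + X = V) on D(W)={3,6,8,9} D(X)={5,6,7,9,10} D(V)={3,4,6,7,10}: W {3,6,8,9}->{3}; X {5,6,7,9,10}->{7}; V {3,4,6,7,10}->{10}
Constraint 3 (W != V) on D(W)={3} D(V)={10}: no change
Constraint 4 (V < X) on D(V)={10} D(X)={7}: V {10}->{}; X {7}->{}
So after all 4 constraints: D(W) = {3}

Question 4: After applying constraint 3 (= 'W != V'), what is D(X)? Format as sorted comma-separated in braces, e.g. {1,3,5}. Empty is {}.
Constraint 1 (W < X) on D(W)={3,6,8,9} D(X)={5,6,7,9,10}: no change
Constraint 2 (W + X = V) on D(W)={3,6,8,9} D(X)={5,6,7,9,10} D(V)={3,4,6,7,10}: W {3,6,8,9}->{3}; X {5,6,7,9,10}->{7}; V {3,4,6,7,10}->{10}
Constraint 3 (W != V) on D(W)={3} D(V)={10}: no change
So after constraint 3: D(X) = {7}

Answer: {7}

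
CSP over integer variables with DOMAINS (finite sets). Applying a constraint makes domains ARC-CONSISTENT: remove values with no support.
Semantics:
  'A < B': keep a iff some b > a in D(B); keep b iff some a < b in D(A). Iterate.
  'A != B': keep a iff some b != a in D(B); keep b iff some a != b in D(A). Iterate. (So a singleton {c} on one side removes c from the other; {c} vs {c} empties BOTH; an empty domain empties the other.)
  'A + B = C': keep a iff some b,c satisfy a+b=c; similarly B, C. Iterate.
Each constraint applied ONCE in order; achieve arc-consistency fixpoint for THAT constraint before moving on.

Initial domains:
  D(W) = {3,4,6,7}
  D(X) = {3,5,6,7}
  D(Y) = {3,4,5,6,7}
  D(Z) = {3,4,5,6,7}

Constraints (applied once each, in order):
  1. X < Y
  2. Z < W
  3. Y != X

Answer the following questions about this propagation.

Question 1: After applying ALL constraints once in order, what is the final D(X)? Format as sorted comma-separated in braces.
Constraint 1 (X < Y) on D(X)={3,5,6,7} D(Y)={3,4,5,6,7}: X {3,5,6,7}->{3,5,6}; Y {3,4,5,6,7}->{4,5,6,7}
Constraint 2 (Z < W) on D(Z)={3,4,5,6,7} D(W)={3,4,6,7}: Z {3,4,5,6,7}->{3,4,5,6}; W {3,4,6,7}->{4,6,7}
Constraint 3 (Y != X) on D(Y)={4,5,6,7} D(X)={3,5,6}: no change
So after all 3 constraints: D(X) = {3,5,6}

Answer: {3,5,6}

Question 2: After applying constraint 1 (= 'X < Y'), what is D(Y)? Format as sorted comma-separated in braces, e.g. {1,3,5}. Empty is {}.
Answer: {4,5,6,7}

Derivation:
Constraint 1 (X < Y) on D(X)={3,5,6,7} D(Y)={3,4,5,6,7}: X {3,5,6,7}->{3,5,6}; Y {3,4,5,6,7}->{4,5,6,7}
So after constraint 1: D(Y) = {4,5,6,7}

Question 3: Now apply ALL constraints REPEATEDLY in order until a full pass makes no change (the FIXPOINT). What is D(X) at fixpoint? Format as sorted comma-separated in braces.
pass 0 (initial): D(X)={3,5,6,7}
pass 1: W {3,4,6,7}->{4,6,7}; X {3,5,6,7}->{3,5,6}; Y {3,4,5,6,7}->{4,5,6,7}; Z {3,4,5,6,7}->{3,4,5,6}
pass 2: no change
Fixpoint after 2 passes: D(X) = {3,5,6}

Answer: {3,5,6}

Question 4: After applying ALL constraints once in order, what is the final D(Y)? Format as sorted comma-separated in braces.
Constraint 1 (X < Y) on D(X)={3,5,6,7} D(Y)={3,4,5,6,7}: X {3,5,6,7}->{3,5,6}; Y {3,4,5,6,7}->{4,5,6,7}
Constraint 2 (Z < W) on D(Z)={3,4,5,6,7} D(W)={3,4,6,7}: Z {3,4,5,6,7}->{3,4,5,6}; W {3,4,6,7}->{4,6,7}
Constraint 3 (Y != X) on D(Y)={4,5,6,7} D(X)={3,5,6}: no change
So after all 3 constraints: D(Y) = {4,5,6,7}

Answer: {4,5,6,7}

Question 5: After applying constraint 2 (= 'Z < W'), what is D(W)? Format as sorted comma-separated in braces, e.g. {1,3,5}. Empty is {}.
Answer: {4,6,7}

Derivation:
Constraint 1 (X < Y) on D(X)={3,5,6,7} D(Y)={3,4,5,6,7}: X {3,5,6,7}->{3,5,6}; Y {3,4,5,6,7}->{4,5,6,7}
Constraint 2 (Z < W) on D(Z)={3,4,5,6,7} D(W)={3,4,6,7}: Z {3,4,5,6,7}->{3,4,5,6}; W {3,4,6,7}->{4,6,7}
So after constraint 2: D(W) = {4,6,7}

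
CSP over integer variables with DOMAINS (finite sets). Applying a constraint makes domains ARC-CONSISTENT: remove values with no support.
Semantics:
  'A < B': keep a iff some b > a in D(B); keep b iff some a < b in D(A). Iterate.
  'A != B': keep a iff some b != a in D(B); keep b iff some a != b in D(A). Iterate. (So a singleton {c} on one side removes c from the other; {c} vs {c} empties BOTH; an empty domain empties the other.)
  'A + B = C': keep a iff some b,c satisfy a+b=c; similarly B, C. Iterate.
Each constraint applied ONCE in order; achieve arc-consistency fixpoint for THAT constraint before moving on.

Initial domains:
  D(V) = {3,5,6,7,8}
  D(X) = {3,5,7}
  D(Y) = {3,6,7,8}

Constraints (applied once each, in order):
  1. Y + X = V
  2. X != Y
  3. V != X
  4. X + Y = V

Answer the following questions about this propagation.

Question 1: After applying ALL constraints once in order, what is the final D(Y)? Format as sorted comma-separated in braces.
Answer: {3}

Derivation:
Constraint 1 (Y + X = V) on D(Y)={3,6,7,8} D(X)={3,5,7} D(V)={3,5,6,7,8}: Y {3,6,7,8}->{3}; X {3,5,7}->{3,5}; V {3,5,6,7,8}->{6,8}
Constraint 2 (X != Y) on D(X)={3,5} D(Y)={3}: X {3,5}->{5}
Constraint 3 (V != X) on D(V)={6,8} D(X)={5}: no change
Constraint 4 (X + Y = V) on D(X)={5} D(Y)={3} D(V)={6,8}: V {6,8}->{8}
So after all 4 constraints: D(Y) = {3}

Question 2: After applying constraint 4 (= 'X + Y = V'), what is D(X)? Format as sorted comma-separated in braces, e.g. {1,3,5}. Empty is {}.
Answer: {5}

Derivation:
Constraint 1 (Y + X = V) on D(Y)={3,6,7,8} D(X)={3,5,7} D(V)={3,5,6,7,8}: Y {3,6,7,8}->{3}; X {3,5,7}->{3,5}; V {3,5,6,7,8}->{6,8}
Constraint 2 (X != Y) on D(X)={3,5} D(Y)={3}: X {3,5}->{5}
Constraint 3 (V != X) on D(V)={6,8} D(X)={5}: no change
Constraint 4 (X + Y = V) on D(X)={5} D(Y)={3} D(V)={6,8}: V {6,8}->{8}
So after constraint 4: D(X) = {5}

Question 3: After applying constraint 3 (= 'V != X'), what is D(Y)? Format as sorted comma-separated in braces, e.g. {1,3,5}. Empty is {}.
Answer: {3}

Derivation:
Constraint 1 (Y + X = V) on D(Y)={3,6,7,8} D(X)={3,5,7} D(V)={3,5,6,7,8}: Y {3,6,7,8}->{3}; X {3,5,7}->{3,5}; V {3,5,6,7,8}->{6,8}
Constraint 2 (X != Y) on D(X)={3,5} D(Y)={3}: X {3,5}->{5}
Constraint 3 (V != X) on D(V)={6,8} D(X)={5}: no change
So after constraint 3: D(Y) = {3}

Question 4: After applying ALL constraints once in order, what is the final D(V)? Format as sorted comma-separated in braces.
Answer: {8}

Derivation:
Constraint 1 (Y + X = V) on D(Y)={3,6,7,8} D(X)={3,5,7} D(V)={3,5,6,7,8}: Y {3,6,7,8}->{3}; X {3,5,7}->{3,5}; V {3,5,6,7,8}->{6,8}
Constraint 2 (X != Y) on D(X)={3,5} D(Y)={3}: X {3,5}->{5}
Constraint 3 (V != X) on D(V)={6,8} D(X)={5}: no change
Constraint 4 (X + Y = V) on D(X)={5} D(Y)={3} D(V)={6,8}: V {6,8}->{8}
So after all 4 constraints: D(V) = {8}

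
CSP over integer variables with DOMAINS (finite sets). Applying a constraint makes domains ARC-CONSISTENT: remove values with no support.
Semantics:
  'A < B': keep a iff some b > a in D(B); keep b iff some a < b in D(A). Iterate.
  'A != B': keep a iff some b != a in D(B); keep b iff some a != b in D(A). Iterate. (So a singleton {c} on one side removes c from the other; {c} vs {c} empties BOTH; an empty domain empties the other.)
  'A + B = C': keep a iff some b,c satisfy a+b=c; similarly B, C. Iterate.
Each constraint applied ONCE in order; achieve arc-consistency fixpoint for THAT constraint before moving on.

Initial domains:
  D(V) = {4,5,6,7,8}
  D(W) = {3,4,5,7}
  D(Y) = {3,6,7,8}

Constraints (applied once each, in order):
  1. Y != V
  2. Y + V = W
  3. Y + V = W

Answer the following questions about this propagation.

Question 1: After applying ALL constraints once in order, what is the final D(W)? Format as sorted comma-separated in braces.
Constraint 1 (Y != V) on D(Y)={3,6,7,8} D(V)={4,5,6,7,8}: no change
Constraint 2 (Y + V = W) on D(Y)={3,6,7,8} D(V)={4,5,6,7,8} D(W)={3,4,5,7}: Y {3,6,7,8}->{3}; V {4,5,6,7,8}->{4}; W {3,4,5,7}->{7}
Constraint 3 (Y + V = W) on D(Y)={3} D(V)={4} D(W)={7}: no change
So after all 3 constraints: D(W) = {7}

Answer: {7}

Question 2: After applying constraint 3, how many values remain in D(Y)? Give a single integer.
Answer: 1

Derivation:
Constraint 1 (Y != V) on D(Y)={3,6,7,8} D(V)={4,5,6,7,8}: no change
Constraint 2 (Y + V = W) on D(Y)={3,6,7,8} D(V)={4,5,6,7,8} D(W)={3,4,5,7}: Y {3,6,7,8}->{3}; V {4,5,6,7,8}->{4}; W {3,4,5,7}->{7}
Constraint 3 (Y + V = W) on D(Y)={3} D(V)={4} D(W)={7}: no change
So after constraint 3: D(Y)={3}, size = 1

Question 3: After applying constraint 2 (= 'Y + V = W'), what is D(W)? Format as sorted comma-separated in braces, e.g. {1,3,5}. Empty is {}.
Constraint 1 (Y != V) on D(Y)={3,6,7,8} D(V)={4,5,6,7,8}: no change
Constraint 2 (Y + V = W) on D(Y)={3,6,7,8} D(V)={4,5,6,7,8} D(W)={3,4,5,7}: Y {3,6,7,8}->{3}; V {4,5,6,7,8}->{4}; W {3,4,5,7}->{7}
So after constraint 2: D(W) = {7}

Answer: {7}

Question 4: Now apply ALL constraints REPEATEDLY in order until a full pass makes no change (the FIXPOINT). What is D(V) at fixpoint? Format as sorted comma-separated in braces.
pass 0 (initial): D(V)={4,5,6,7,8}
pass 1: V {4,5,6,7,8}->{4}; W {3,4,5,7}->{7}; Y {3,6,7,8}->{3}
pass 2: no change
Fixpoint after 2 passes: D(V) = {4}

Answer: {4}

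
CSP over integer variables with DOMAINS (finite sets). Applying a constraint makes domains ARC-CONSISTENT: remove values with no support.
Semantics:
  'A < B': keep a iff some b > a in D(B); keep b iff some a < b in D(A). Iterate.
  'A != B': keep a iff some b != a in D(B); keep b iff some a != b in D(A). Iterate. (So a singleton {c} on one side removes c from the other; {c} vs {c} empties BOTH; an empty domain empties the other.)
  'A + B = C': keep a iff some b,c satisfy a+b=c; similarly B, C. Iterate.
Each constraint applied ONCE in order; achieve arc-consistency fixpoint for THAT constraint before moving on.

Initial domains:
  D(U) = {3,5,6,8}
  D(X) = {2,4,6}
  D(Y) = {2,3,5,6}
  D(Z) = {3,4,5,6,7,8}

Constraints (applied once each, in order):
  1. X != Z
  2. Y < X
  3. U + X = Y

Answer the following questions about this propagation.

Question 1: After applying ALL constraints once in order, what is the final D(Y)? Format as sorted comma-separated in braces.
Constraint 1 (X != Z) on D(X)={2,4,6} D(Z)={3,4,5,6,7,8}: no change
Constraint 2 (Y < X) on D(Y)={2,3,5,6} D(X)={2,4,6}: Y {2,3,5,6}->{2,3,5}; X {2,4,6}->{4,6}
Constraint 3 (U + X = Y) on D(U)={3,5,6,8} D(X)={4,6} D(Y)={2,3,5}: U {3,5,6,8}->{}; X {4,6}->{}; Y {2,3,5}->{}
So after all 3 constraints: D(Y) = {}

Answer: {}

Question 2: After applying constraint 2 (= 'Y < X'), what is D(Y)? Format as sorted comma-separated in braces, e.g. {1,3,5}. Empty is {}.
Answer: {2,3,5}

Derivation:
Constraint 1 (X != Z) on D(X)={2,4,6} D(Z)={3,4,5,6,7,8}: no change
Constraint 2 (Y < X) on D(Y)={2,3,5,6} D(X)={2,4,6}: Y {2,3,5,6}->{2,3,5}; X {2,4,6}->{4,6}
So after constraint 2: D(Y) = {2,3,5}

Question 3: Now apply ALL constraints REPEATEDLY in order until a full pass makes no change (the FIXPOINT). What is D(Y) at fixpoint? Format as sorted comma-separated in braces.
pass 0 (initial): D(Y)={2,3,5,6}
pass 1: U {3,5,6,8}->{}; X {2,4,6}->{}; Y {2,3,5,6}->{}
pass 2: Z {3,4,5,6,7,8}->{}
pass 3: no change
Fixpoint after 3 passes: D(Y) = {}

Answer: {}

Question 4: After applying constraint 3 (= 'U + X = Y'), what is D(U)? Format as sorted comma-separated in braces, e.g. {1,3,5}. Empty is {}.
Constraint 1 (X != Z) on D(X)={2,4,6} D(Z)={3,4,5,6,7,8}: no change
Constraint 2 (Y < X) on D(Y)={2,3,5,6} D(X)={2,4,6}: Y {2,3,5,6}->{2,3,5}; X {2,4,6}->{4,6}
Constraint 3 (U + X = Y) on D(U)={3,5,6,8} D(X)={4,6} D(Y)={2,3,5}: U {3,5,6,8}->{}; X {4,6}->{}; Y {2,3,5}->{}
So after constraint 3: D(U) = {}

Answer: {}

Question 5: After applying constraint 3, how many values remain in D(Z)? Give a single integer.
Constraint 1 (X != Z) on D(X)={2,4,6} D(Z)={3,4,5,6,7,8}: no change
Constraint 2 (Y < X) on D(Y)={2,3,5,6} D(X)={2,4,6}: Y {2,3,5,6}->{2,3,5}; X {2,4,6}->{4,6}
Constraint 3 (U + X = Y) on D(U)={3,5,6,8} D(X)={4,6} D(Y)={2,3,5}: U {3,5,6,8}->{}; X {4,6}->{}; Y {2,3,5}->{}
So after constraint 3: D(Z)={3,4,5,6,7,8}, size = 6

Answer: 6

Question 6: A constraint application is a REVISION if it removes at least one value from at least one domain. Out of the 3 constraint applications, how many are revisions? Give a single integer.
Constraint 1 (X != Z) on D(X)={2,4,6} D(Z)={3,4,5,6,7,8}: no change => not a revision
Constraint 2 (Y < X) on D(Y)={2,3,5,6} D(X)={2,4,6}: Y {2,3,5,6}->{2,3,5}; X {2,4,6}->{4,6} => REVISION
Constraint 3 (U + X = Y) on D(U)={3,5,6,8} D(X)={4,6} D(Y)={2,3,5}: U {3,5,6,8}->{}; X {4,6}->{}; Y {2,3,5}->{} => REVISION
Total revisions = 2

Answer: 2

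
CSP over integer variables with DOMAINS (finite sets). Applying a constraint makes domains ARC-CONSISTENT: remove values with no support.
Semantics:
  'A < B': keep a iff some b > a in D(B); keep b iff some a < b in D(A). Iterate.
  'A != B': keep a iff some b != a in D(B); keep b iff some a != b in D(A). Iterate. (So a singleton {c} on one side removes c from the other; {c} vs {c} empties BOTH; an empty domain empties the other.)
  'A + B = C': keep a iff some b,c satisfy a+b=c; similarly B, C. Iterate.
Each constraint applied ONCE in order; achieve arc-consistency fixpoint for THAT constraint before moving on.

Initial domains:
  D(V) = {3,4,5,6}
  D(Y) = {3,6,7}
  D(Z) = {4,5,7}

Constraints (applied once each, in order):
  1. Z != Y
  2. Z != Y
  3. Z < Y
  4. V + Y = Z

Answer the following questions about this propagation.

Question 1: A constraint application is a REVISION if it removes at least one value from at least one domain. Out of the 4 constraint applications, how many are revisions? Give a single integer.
Constraint 1 (Z != Y) on D(Z)={4,5,7} D(Y)={3,6,7}: no change => not a revision
Constraint 2 (Z != Y) on D(Z)={4,5,7} D(Y)={3,6,7}: no change => not a revision
Constraint 3 (Z < Y) on D(Z)={4,5,7} D(Y)={3,6,7}: Z {4,5,7}->{4,5}; Y {3,6,7}->{6,7} => REVISION
Constraint 4 (V + Y = Z) on D(V)={3,4,5,6} D(Y)={6,7} D(Z)={4,5}: V {3,4,5,6}->{}; Y {6,7}->{}; Z {4,5}->{} => REVISION
Total revisions = 2

Answer: 2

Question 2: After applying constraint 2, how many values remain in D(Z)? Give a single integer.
Answer: 3

Derivation:
Constraint 1 (Z != Y) on D(Z)={4,5,7} D(Y)={3,6,7}: no change
Constraint 2 (Z != Y) on D(Z)={4,5,7} D(Y)={3,6,7}: no change
So after constraint 2: D(Z)={4,5,7}, size = 3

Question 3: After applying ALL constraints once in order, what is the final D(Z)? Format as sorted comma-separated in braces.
Constraint 1 (Z != Y) on D(Z)={4,5,7} D(Y)={3,6,7}: no change
Constraint 2 (Z != Y) on D(Z)={4,5,7} D(Y)={3,6,7}: no change
Constraint 3 (Z < Y) on D(Z)={4,5,7} D(Y)={3,6,7}: Z {4,5,7}->{4,5}; Y {3,6,7}->{6,7}
Constraint 4 (V + Y = Z) on D(V)={3,4,5,6} D(Y)={6,7} D(Z)={4,5}: V {3,4,5,6}->{}; Y {6,7}->{}; Z {4,5}->{}
So after all 4 constraints: D(Z) = {}

Answer: {}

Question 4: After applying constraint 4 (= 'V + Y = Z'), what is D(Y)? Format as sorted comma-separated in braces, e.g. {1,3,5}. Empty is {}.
Constraint 1 (Z != Y) on D(Z)={4,5,7} D(Y)={3,6,7}: no change
Constraint 2 (Z != Y) on D(Z)={4,5,7} D(Y)={3,6,7}: no change
Constraint 3 (Z < Y) on D(Z)={4,5,7} D(Y)={3,6,7}: Z {4,5,7}->{4,5}; Y {3,6,7}->{6,7}
Constraint 4 (V + Y = Z) on D(V)={3,4,5,6} D(Y)={6,7} D(Z)={4,5}: V {3,4,5,6}->{}; Y {6,7}->{}; Z {4,5}->{}
So after constraint 4: D(Y) = {}

Answer: {}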